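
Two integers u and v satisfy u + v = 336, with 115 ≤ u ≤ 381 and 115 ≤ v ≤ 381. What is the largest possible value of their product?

uv = u(336 − u) is maximized when u is as near 336/2 as the bounds allow.
Taking u = 168 and v = 168 (both in [115, 381]) gives uv = 28224.

28224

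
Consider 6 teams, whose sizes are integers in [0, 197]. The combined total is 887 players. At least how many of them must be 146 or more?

1

If only k of them are at least 146, the other 6 − k are at most 145, so the total is at most k·197 + (6 − k)·145.
This must reach 887, so k·197 + (6 − k)·145 ≥ 887, giving k ≥ 1.
Exactly 1 works: 1 value at 197 and 5 at 145 total 922; lower one of the high values by 35 (still ≥ 146) to hit 887.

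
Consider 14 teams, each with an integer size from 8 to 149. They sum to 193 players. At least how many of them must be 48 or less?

If only k of them are at most 48, the other 14 − k are at least 49, so the total is at least (14 − k)·49 + k·8.
This is ≤ 193, so (14 − k)·49 + 8k ≤ 193, which gives k ≥ 13.
Exactly 13 works: 13 values at 8 and 1 at 49 total 153; raise one of the low values by 40 (still ≤ 48) to hit 193.

13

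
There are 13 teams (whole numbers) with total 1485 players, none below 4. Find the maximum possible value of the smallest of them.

The average is 1485/13 < 115, so some value is ≤ 114.
Taking 10 copies of 114 and 3 copies of 115 gives exactly 1485, so 114 is attained.

114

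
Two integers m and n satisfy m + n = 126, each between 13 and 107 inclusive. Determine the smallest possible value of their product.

2033

mn = m(126 − m) is concave in m, so over [19, 107] it is minimized at an endpoint.
At the endpoint m = 19, n = 126 − 19 = 107, so mn = 19 × 107 = 2033.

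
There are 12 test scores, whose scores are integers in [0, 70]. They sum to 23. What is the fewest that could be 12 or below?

11

Let j be the number exceeding 12. Then the total is ≥ 13·j + 0·(12 − j) = 0 + 13j.
So 13j ≤ 23 and j ≤ 1; hence at least 12 − 1 = 11 are ≤ 12.
Exactly 11 works: 11 values at 0 and 1 at 13 total 13; raise one of the low values by 10 (still ≤ 12) to hit 23.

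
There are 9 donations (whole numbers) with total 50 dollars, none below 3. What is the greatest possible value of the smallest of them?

The 9 values sum to 50, so their minimum is at most ⌊50/9⌋ = 5.
Taking 4 copies of 5 and 5 copies of 6 gives exactly 50, so 5 is attained.

5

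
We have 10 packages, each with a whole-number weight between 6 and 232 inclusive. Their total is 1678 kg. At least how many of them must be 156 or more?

Suppose at most 10 − j of them reach 156; then j values are ≤ 155 and the rest ≤ 232.
The total is then ≤ 155·j + 232·(10 − j) = 2320 − 77j. For this to be ≥ 1678 we need j ≤ 8, so at least 10 − 8 = 2 must reach 156.
Exactly 2 works: 2 values at 232 and 8 at 155 total 1704; lower one of the high values by 26 (still ≥ 156) to hit 1678.

2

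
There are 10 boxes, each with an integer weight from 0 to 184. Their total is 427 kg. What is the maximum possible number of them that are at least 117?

3

Suppose k of them are at least 117. Those contribute at least 117 each and the other 10 − k at least 0 each.
So the total is at least 117k + 0(10 − k) = 0 + 117k. This must be ≤ 427, giving k ≤ 3.
k = 3 is achieved by 3 values at 117 and 7 at 0, total 351; add 76 to one value (staying below 117) to reach 427.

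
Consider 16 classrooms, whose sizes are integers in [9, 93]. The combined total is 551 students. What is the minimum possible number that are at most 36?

2

Each value above 36 is at least 37, contributing at least 37 − 9 = 28 above the floor 9.
The sum exceeds the floor total 144 by 407, so at most ⌊407/28⌋ = 14 exceed 36, and at least 2 are ≤ 36.
Exactly 2 works: 2 values at 9 and 14 at 37 total 536; raise one of the low values by 15 (still ≤ 36) to hit 551.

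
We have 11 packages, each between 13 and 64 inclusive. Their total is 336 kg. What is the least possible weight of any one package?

13

To make one package as small as possible, make the other 10 as large as possible.
The other 10 can take up 10 × 64 = 640 ≥ 336 − 13, so one package can sit at its floor of 13.
Achievable: one at 13 and the other 10 totalling 323, which fits since 10 × 13 ≤ 323 ≤ 10 × 64.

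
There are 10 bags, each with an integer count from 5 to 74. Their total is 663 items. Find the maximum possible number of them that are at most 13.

1

Each value at 13 or below falls at least 74 − 13 = 61 short of the ceiling 74.
The ceiling total is 10 × 74 = 740, and we need 663, so at most ⌊(740 − 663)/61⌋ = 1 can be that low.
k = 1 is achieved by 1 value at 13 and 9 at 74, total 679; lower one of the 74's by 16 (still > 13) to reach 663.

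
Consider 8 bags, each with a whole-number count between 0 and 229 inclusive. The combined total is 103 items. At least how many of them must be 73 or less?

If only k of them are at most 73, the other 8 − k are at least 74, so the total is at least (8 − k)·74 + k·0.
This is ≤ 103, so (8 − k)·74 + 0k ≤ 103, which gives k ≥ 7.
Exactly 7 works: 7 values at 0 and 1 at 74 total 74; raise one of the low values by 29 (still ≤ 73) to hit 103.

7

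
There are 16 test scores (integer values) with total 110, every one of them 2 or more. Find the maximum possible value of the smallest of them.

6

The 16 values sum to 110, so their minimum is at most ⌊110/16⌋ = 6.
Achievable: 2 of them at 6 and 14 at 7 total 110.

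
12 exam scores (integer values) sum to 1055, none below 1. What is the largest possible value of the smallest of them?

If every one of the 12 were at least 88, the total would be at least 12 × 88 = 1056 > 1055.
Taking 1 copy of 87 and 11 copies of 88 gives exactly 1055, so 87 is attained.

87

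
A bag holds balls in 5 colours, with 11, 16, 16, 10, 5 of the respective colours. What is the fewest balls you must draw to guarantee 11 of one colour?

46

In the worst case you take as many as possible of each colour without reaching 11: 10 + 10 + 10 + 10 + 5 = 45.
The next one must give 11 of some colour, so 45 + 1 = 46.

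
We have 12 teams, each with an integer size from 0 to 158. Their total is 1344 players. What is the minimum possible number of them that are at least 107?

If only k of them are at least 107, the other 12 − k are at most 106, so the total is at most k·158 + (12 − k)·106.
This must reach 1344, so k·158 + (12 − k)·106 ≥ 1344, giving k ≥ 2.
Exactly 2 works: 2 values at 158 and 10 at 106 total 1376; lower one of the high values by 32 (still ≥ 107) to hit 1344.

2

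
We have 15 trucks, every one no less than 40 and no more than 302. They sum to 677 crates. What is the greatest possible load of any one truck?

To make one truck as large as possible, make the other 14 as small as possible.
The other 14 contribute at least 14 × 40 = 560, leaving at most 677 − 560 = 117.
Since 117 ≤ 302, this is achievable: one at 117 and 14 at 40.

117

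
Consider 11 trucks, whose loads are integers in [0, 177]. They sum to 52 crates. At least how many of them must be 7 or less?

Let j be the number exceeding 7. Then the total is ≥ 8·j + 0·(11 − j) = 0 + 8j.
So 8j ≤ 52 and j ≤ 6; hence at least 11 − 6 = 5 are ≤ 7.
Exactly 5 works: 5 values at 0 and 6 at 8 total 48; raise one of the low values by 4 (still ≤ 7) to hit 52.

5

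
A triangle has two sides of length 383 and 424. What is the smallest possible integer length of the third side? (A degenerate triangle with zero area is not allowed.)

42

The third side must exceed |383 − 424| = 41.
The smallest integer above 41 is 42.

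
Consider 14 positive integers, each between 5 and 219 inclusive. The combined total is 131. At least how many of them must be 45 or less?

Each value above 45 is at least 46, contributing at least 46 − 5 = 41 above the floor 5.
The sum exceeds the floor total 70 by 61, so at most ⌊61/41⌋ = 1 exceed 45, and at least 13 are ≤ 45.
Exactly 13 works: 13 values at 5 and 1 at 46 total 111; raise one of the low values by 20 (still ≤ 45) to hit 131.

13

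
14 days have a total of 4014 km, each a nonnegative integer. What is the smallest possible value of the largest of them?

287

The 14 values sum to 4014, so their maximum is at least ⌈4014/14⌉ = 287.
Equality holds with 10 values of 287 and 4 values of 286.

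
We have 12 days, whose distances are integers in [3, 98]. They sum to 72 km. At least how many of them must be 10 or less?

If only k of them are at most 10, the other 12 − k are at least 11, so the total is at least (12 − k)·11 + k·3.
This is ≤ 72, so (12 − k)·11 + 3k ≤ 72, which gives k ≥ 8.
Exactly 8 works: 8 values at 3 and 4 at 11 total 68; raise one of the low values by 4 (still ≤ 10) to hit 72.

8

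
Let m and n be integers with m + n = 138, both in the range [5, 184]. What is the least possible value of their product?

For a fixed sum, mn is smallest when m and n are as far apart as possible.
At the endpoint m = 5, n = 138 − 5 = 133, so mn = 5 × 133 = 665.

665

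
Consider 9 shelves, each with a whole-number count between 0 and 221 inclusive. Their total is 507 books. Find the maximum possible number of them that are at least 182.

With k values at 182 or above and the rest at least 0, the sum is at least 0 + 182k.
Since the sum is 507, we need 182k ≤ 507, i.e. k ≤ 2.
k = 2 is achieved by 2 values at 182 and 7 at 0, total 364; add 143 to one value (staying below 182) to reach 507.

2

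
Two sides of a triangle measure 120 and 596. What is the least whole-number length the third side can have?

The third side must exceed |120 − 596| = 476.
The smallest integer above 476 is 477.

477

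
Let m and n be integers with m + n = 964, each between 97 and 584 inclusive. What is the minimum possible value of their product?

221920

mn = m(964 − m) is concave in m, so over [380, 584] it is minimized at an endpoint.
The extreme feasible split is m = 380, n = 584, giving mn = 221920.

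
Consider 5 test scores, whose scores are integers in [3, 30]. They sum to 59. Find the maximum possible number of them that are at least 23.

2

If k of the values are ≥ 23, the total is ≥ 23k + 3(5 − k).
Setting 23k + 3(5 − k) ≤ 59 gives 20k ≤ 44, so k ≤ 2.
k = 2 is achieved by 2 values at 23 and 3 at 3, total 55; add 4 to one value (staying below 23) to reach 59.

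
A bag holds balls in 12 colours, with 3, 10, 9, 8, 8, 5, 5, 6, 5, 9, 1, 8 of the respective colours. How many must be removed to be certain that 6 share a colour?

55

In the worst case you take as many as possible of each colour without reaching 6: 3 + 5 + 5 + 5 + 5 + 5 + 5 + 5 + 5 + 5 + 1 + 5 = 54.
The next one must give 6 of some colour, so 54 + 1 = 55.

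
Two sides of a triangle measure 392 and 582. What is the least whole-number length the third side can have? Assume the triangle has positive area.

191

The third side must exceed |392 − 582| = 190.
The smallest integer above 190 is 191.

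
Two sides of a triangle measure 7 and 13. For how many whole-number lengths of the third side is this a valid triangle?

13

The triangle inequality gives |7 − 13| < c < 7 + 13, i.e. 6 < c < 20.
So c can be any integer from 7 to 19: 13 values.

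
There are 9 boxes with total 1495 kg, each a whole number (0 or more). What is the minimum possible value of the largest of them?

The average is 1495/9 > 166, so not all 9 can be 166 or less; the largest is ≥ 167.
Equality holds with 1 value of 167 and 8 values of 166.

167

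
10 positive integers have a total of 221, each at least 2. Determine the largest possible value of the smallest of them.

The 10 values sum to 221, so their minimum is at most ⌊221/10⌋ = 22.
Equality holds with 9 values of 22 and 1 value of 23.

22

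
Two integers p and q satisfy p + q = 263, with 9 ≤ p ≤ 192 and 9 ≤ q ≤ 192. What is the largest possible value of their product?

17292

With p + q fixed, pq peaks when the two are closest together.
Taking p = 131 and q = 132 (both in [9, 192]) gives pq = 17292.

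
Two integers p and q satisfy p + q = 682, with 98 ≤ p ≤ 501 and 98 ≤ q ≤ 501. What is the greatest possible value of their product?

With p + q fixed, pq peaks when the two are closest together.
Taking p = 341 and q = 341 (both in [98, 501]) gives pq = 116281.

116281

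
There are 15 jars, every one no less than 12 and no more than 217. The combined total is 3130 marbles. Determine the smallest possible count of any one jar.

To make one jar as small as possible, make the other 14 as large as possible.
The other 14 contribute at most 14 × 217 = 3038, leaving at least 3130 − 3038 = 92.
Since 92 ≥ 12, this is achievable: one at 92 and 14 at 217.

92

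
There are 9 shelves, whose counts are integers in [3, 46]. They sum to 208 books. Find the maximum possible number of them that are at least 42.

If k of the values are ≥ 42, the total is ≥ 42k + 3(9 − k).
Setting 42k + 3(9 − k) ≤ 208 gives 39k ≤ 181, so k ≤ 4.
k = 4 is achieved by 4 values at 42 and 5 at 3, total 183; add 25 to one value (staying below 42) to reach 208.

4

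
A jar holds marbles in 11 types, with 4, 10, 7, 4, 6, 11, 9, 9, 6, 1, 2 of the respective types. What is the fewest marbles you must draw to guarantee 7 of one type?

54

In the worst case you take as many as possible of each type without reaching 7: 4 + 6 + 6 + 4 + 6 + 6 + 6 + 6 + 6 + 1 + 2 = 53.
The next one must give 7 of some type, so 53 + 1 = 54.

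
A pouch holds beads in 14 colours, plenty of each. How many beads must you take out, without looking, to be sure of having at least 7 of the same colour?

85

In the worst case you draw 6 of each of the 14 colours: 14 × 6 = 84.
One more forces 7 of some colour, so 84 + 1 = 85.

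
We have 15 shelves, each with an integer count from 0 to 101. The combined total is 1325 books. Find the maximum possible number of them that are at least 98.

With k values at 98 or above and the rest at least 0, the sum is at least 0 + 98k.
Since the sum is 1325, we need 98k ≤ 1325, i.e. k ≤ 13.
k = 13 is achieved by 13 values at 98 and 2 at 0, total 1274; add 51 to one value (staying below 98) to reach 1325.

13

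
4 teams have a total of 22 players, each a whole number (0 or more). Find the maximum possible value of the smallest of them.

5

If every one of the 4 were at least 6, the total would be at least 4 × 6 = 24 > 22.
Taking 2 copies of 5 and 2 copies of 6 gives exactly 22, so 5 is attained.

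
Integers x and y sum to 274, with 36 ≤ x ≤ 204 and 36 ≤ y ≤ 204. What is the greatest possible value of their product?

18769

With x + y fixed, xy peaks when the two are closest together.
Taking x = 137 and y = 137 (both in [36, 204]) gives xy = 18769.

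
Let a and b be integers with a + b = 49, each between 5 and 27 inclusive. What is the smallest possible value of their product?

594

Since a + b is fixed, pushing one of them to its bound minimizes the product.
At the endpoint a = 22, b = 49 − 22 = 27, so ab = 22 × 27 = 594.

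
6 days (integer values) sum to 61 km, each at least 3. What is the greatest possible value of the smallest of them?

The 6 values sum to 61, so their minimum is at most ⌊61/6⌋ = 10.
Achievable: 5 of them at 10 and 1 at 11 total 61.

10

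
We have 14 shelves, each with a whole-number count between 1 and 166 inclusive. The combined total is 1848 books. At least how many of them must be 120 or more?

4

Suppose at most 14 − j of them reach 120; then j values are ≤ 119 and the rest ≤ 166.
The total is then ≤ 119·j + 166·(14 − j) = 2324 − 47j. For this to be ≥ 1848 we need j ≤ 10, so at least 14 − 10 = 4 must reach 120.
Exactly 4 works: 4 values at 166 and 10 at 119 total 1854; lower one of the high values by 6 (still ≥ 120) to hit 1848.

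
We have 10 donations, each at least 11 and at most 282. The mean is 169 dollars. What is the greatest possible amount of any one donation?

282

Maximizing one value means minimizing the remaining 9.
The total is 10 × 169 = 1690.
The other 9 contribute at least 9 × 11 = 99, leaving at most 1690 − 99 = 1591.
But each donation is capped at 282, so the maximum is 282.
Achievable: one at 282 and the other 9 totalling 1408, which fits since 9 × 11 ≤ 1408 ≤ 9 × 282.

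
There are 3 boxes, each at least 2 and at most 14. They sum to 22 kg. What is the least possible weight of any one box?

To make one box as small as possible, make the other 2 as large as possible.
The other 2 can take up 2 × 14 = 28 ≥ 22 − 2, so one box can sit at its floor of 2.
Achievable: one at 2 and the other 2 totalling 20, which fits since 2 × 2 ≤ 20 ≤ 2 × 14.

2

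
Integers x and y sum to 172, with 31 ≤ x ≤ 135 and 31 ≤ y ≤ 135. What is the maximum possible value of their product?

For a fixed sum, the product xy is largest when x and y are as close as possible.
Taking x = 86 and y = 86 (both in [31, 135]) gives xy = 7396.

7396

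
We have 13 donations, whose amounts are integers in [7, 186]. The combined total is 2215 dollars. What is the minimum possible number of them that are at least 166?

4

Suppose at most 13 − j of them reach 166; then j values are ≤ 165 and the rest ≤ 186.
The total is then ≤ 165·j + 186·(13 − j) = 2418 − 21j. For this to be ≥ 2215 we need j ≤ 9, so at least 13 − 9 = 4 must reach 166.
Exactly 4 works: 4 values at 186 and 9 at 165 total 2229; lower one of the high values by 14 (still ≥ 166) to hit 2215.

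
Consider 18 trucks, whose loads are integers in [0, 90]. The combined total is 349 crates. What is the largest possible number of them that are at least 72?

Suppose k of them are at least 72. Those contribute at least 72 each and the other 18 − k at least 0 each.
So the total is at least 72k + 0(18 − k) = 0 + 72k. This must be ≤ 349, giving k ≤ 4.
k = 4 is achieved by 4 values at 72 and 14 at 0, total 288; add 61 to one value (staying below 72) to reach 349.

4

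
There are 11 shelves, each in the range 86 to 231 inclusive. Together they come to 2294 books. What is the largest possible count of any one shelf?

Maximizing one value means minimizing the remaining 10.
The other 10 contribute at least 10 × 86 = 860, leaving at most 2294 − 860 = 1434.
But each shelf is capped at 231, so the maximum is 231.
Achievable: one at 231 and the other 10 totalling 2063, which fits since 10 × 86 ≤ 2063 ≤ 10 × 231.

231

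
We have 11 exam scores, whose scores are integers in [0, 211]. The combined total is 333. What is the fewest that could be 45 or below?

Let j be the number exceeding 45. Then the total is ≥ 46·j + 0·(11 − j) = 0 + 46j.
So 46j ≤ 333 and j ≤ 7; hence at least 11 − 7 = 4 are ≤ 45.
Exactly 4 works: 4 values at 0 and 7 at 46 total 322; raise one of the low values by 11 (still ≤ 45) to hit 333.

4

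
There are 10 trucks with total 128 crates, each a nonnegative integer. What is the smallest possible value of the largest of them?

13

The 10 values sum to 128, so their maximum is at least ⌈128/10⌉ = 13.
Equality holds with 8 values of 13 and 2 values of 12.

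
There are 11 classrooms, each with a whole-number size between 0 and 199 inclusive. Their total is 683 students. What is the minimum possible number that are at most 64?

If only k of them are at most 64, the other 11 − k are at least 65, so the total is at least (11 − k)·65 + k·0.
This is ≤ 683, so (11 − k)·65 + 0k ≤ 683, which gives k ≥ 1.
Exactly 1 works: 1 value at 0 and 10 at 65 total 650; raise one of the low values by 33 (still ≤ 64) to hit 683.

1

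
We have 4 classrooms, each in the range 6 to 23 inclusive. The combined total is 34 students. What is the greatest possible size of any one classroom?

To make one classroom as large as possible, make the other 3 as small as possible.
The other 3 contribute at least 3 × 6 = 18, leaving at most 34 − 18 = 16.
Since 16 ≤ 23, this is achievable: one at 16 and 3 at 6.

16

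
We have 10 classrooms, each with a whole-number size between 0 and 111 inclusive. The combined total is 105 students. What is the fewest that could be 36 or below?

8

If only k of them are at most 36, the other 10 − k are at least 37, so the total is at least (10 − k)·37 + k·0.
This is ≤ 105, so (10 − k)·37 + 0k ≤ 105, which gives k ≥ 8.
Exactly 8 works: 8 values at 0 and 2 at 37 total 74; raise one of the low values by 31 (still ≤ 36) to hit 105.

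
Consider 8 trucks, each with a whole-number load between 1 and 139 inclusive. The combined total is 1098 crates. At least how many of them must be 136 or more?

If only k of them are at least 136, the other 8 − k are at most 135, so the total is at most k·139 + (8 − k)·135.
This must reach 1098, so k·139 + (8 − k)·135 ≥ 1098, giving k ≥ 5.
Exactly 5 works: 5 values at 139 and 3 at 135 total 1100; lower one of the high values by 2 (still ≥ 136) to hit 1098.

5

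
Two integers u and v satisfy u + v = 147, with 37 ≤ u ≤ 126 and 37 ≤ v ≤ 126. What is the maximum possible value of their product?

5402

For a fixed sum, the product uv is largest when u and v are as close as possible.
Taking u = 73 and v = 74 (both in [37, 126]) gives uv = 5402.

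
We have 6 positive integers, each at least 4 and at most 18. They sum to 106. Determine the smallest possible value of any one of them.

Minimizing one value means maximizing the remaining 5.
The other 5 contribute at most 5 × 18 = 90, leaving at least 106 − 90 = 16.
Since 16 ≥ 4, this is achievable: one at 16 and 5 at 18.

16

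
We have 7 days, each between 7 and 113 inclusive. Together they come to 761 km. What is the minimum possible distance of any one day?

Minimizing one value means maximizing the remaining 6.
The other 6 contribute at most 6 × 113 = 678, leaving at least 761 − 678 = 83.
Since 83 ≥ 7, this is achievable: one at 83 and 6 at 113.

83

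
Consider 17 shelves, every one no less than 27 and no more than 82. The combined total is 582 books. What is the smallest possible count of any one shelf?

To make one shelf as small as possible, make the other 16 as large as possible.
The other 16 can take up 16 × 82 = 1312 ≥ 582 − 27, so one shelf can sit at its floor of 27.
Achievable: one at 27 and the other 16 totalling 555, which fits since 16 × 27 ≤ 555 ≤ 16 × 82.

27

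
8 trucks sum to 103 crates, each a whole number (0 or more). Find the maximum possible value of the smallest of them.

12

If every one of the 8 were at least 13, the total would be at least 8 × 13 = 104 > 103.
Achievable: 1 of them at 12 and 7 at 13 total 103.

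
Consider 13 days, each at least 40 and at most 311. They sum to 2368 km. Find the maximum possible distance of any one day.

To make one day as large as possible, make the other 12 as small as possible.
The other 12 contribute at least 12 × 40 = 480, leaving at most 2368 − 480 = 1888.
But each day is capped at 311, so the maximum is 311.
Achievable: one at 311 and the other 12 totalling 2057, which fits since 12 × 40 ≤ 2057 ≤ 12 × 311.

311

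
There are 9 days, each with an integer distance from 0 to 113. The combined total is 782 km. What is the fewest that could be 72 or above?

If only k of them are at least 72, the other 9 − k are at most 71, so the total is at most k·113 + (9 − k)·71.
This must reach 782, so k·113 + (9 − k)·71 ≥ 782, giving k ≥ 4.
Exactly 4 works: 4 values at 113 and 5 at 71 total 807; lower one of the high values by 25 (still ≥ 72) to hit 782.

4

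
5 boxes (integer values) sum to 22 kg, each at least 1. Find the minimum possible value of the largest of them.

If every one of the 5 were at most 4, the total would be at most 5 × 4 = 20 < 22.
Achievable: 2 of them at 5 and 3 at 4 total 22.

5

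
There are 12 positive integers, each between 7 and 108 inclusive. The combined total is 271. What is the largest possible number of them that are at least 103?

With k values at 103 or above and the rest at least 7, the sum is at least 84 + 96k.
Since the sum is 271, we need 96k ≤ 187, i.e. k ≤ 1.
k = 1 is achieved by 1 value at 103 and 11 at 7, total 180; add 91 to one value (staying below 103) to reach 271.

1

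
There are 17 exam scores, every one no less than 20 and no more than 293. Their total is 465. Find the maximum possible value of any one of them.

145

Maximizing one value means minimizing the remaining 16.
The other 16 contribute at least 16 × 20 = 320, leaving at most 465 − 320 = 145.
Since 145 ≤ 293, this is achievable: one at 145 and 16 at 20.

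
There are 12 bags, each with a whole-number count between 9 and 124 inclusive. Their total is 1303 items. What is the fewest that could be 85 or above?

8

Each value short of 85 is at most 84, costing at least 124 − 84 = 40 against the maximum total of 1488.
We can afford to lose at most 1488 − 1303 = 185, so at most ⌊185/40⌋ = 4 fall short, and at least 8 are ≥ 85.
Exactly 8 works: 8 values at 124 and 4 at 84 total 1328; lower one of the high values by 25 (still ≥ 85) to hit 1303.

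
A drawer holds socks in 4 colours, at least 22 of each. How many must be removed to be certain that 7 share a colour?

In the worst case you draw 6 of each of the 4 colours: 4 × 6 = 24.
One more forces 7 of some colour, so 24 + 1 = 25.

25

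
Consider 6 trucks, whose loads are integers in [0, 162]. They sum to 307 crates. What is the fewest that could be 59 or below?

Each value above 59 is at least 60, contributing at least 60 − 0 = 60 above the floor 0.
The sum exceeds the floor total 0 by 307, so at most ⌊307/60⌋ = 5 exceed 59, and at least 1 are ≤ 59.
Exactly 1 works: 1 value at 0 and 5 at 60 total 300; raise one of the low values by 7 (still ≤ 59) to hit 307.

1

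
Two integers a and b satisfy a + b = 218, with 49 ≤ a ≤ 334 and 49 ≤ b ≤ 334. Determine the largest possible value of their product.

11881

ab = a(218 − a) is maximized when a is as near 218/2 as the bounds allow.
Taking a = 109 and b = 109 (both in [49, 334]) gives ab = 11881.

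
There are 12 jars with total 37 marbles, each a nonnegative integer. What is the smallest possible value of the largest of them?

4

The average is 37/12 > 3, so not all 12 can be 3 or less; the largest is ≥ 4.
Achievable: 1 of them at 4 and 11 at 3 total 37.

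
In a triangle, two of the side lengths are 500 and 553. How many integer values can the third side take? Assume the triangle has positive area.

999

The triangle inequality gives |500 − 553| < c < 500 + 553, i.e. 53 < c < 1053.
So c can be any integer from 54 to 1052: 999 values.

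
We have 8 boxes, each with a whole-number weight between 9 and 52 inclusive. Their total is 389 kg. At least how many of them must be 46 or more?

5

Each value short of 46 is at most 45, costing at least 52 − 45 = 7 against the maximum total of 416.
We can afford to lose at most 416 − 389 = 27, so at most ⌊27/7⌋ = 3 fall short, and at least 5 are ≥ 46.
Exactly 5 works: 5 values at 52 and 3 at 45 total 395; lower one of the high values by 6 (still ≥ 46) to hit 389.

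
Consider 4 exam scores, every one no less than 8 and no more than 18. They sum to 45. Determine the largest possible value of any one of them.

18

Maximizing one value means minimizing the remaining 3.
The other 3 contribute at least 3 × 8 = 24, leaving at most 45 − 24 = 21.
But each score is capped at 18, so the maximum is 18.
Achievable: one at 18 and the other 3 totalling 27, which fits since 3 × 8 ≤ 27 ≤ 3 × 18.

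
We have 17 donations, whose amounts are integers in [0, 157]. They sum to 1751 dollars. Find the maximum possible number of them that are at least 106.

Suppose k of them are at least 106. Those contribute at least 106 each and the other 17 − k at least 0 each.
So the total is at least 106k + 0(17 − k) = 0 + 106k. This must be ≤ 1751, giving k ≤ 16.
k = 16 is achieved by 16 values at 106 and 1 at 0, total 1696; add 55 to one value (staying below 106) to reach 1751.

16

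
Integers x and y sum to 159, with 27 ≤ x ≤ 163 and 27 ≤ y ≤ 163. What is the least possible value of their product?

3564

For a fixed sum, xy is smallest when x and y are as far apart as possible.
At the endpoint x = 27, y = 159 − 27 = 132, so xy = 27 × 132 = 3564.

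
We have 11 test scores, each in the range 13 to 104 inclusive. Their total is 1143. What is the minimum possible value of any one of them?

103

Minimizing one value means maximizing the remaining 10.
The other 10 contribute at most 10 × 104 = 1040, leaving at least 1143 − 1040 = 103.
Since 103 ≥ 13, this is achievable: one at 103 and 10 at 104.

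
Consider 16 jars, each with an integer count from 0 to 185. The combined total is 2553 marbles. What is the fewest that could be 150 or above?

5

Suppose at most 16 − j of them reach 150; then j values are ≤ 149 and the rest ≤ 185.
The total is then ≤ 149·j + 185·(16 − j) = 2960 − 36j. For this to be ≥ 2553 we need j ≤ 11, so at least 16 − 11 = 5 must reach 150.
Exactly 5 works: 5 values at 185 and 11 at 149 total 2564; lower one of the high values by 11 (still ≥ 150) to hit 2553.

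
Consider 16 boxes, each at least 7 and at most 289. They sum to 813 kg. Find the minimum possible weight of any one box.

To make one box as small as possible, make the other 15 as large as possible.
The other 15 can take up 15 × 289 = 4335 ≥ 813 − 7, so one box can sit at its floor of 7.
Achievable: one at 7 and the other 15 totalling 806, which fits since 15 × 7 ≤ 806 ≤ 15 × 289.

7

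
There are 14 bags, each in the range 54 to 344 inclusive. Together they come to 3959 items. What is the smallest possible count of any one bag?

54

To make one bag as small as possible, make the other 13 as large as possible.
The other 13 can take up 13 × 344 = 4472 ≥ 3959 − 54, so one bag can sit at its floor of 54.
Achievable: one at 54 and the other 13 totalling 3905, which fits since 13 × 54 ≤ 3905 ≤ 13 × 344.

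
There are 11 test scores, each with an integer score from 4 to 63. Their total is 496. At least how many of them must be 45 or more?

1

Each value short of 45 is at most 44, costing at least 63 − 44 = 19 against the maximum total of 693.
We can afford to lose at most 693 − 496 = 197, so at most ⌊197/19⌋ = 10 fall short, and at least 1 are ≥ 45.
Exactly 1 works: 1 value at 63 and 10 at 44 total 503; lower one of the high values by 7 (still ≥ 45) to hit 496.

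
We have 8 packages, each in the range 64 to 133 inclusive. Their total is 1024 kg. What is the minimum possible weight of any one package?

93

Minimizing one value means maximizing the remaining 7.
The other 7 contribute at most 7 × 133 = 931, leaving at least 1024 − 931 = 93.
Since 93 ≥ 64, this is achievable: one at 93 and 7 at 133.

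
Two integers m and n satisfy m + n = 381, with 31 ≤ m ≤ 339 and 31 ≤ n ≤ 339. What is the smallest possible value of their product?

mn = m(381 − m) is concave in m, so over [42, 339] it is minimized at an endpoint.
At the endpoint m = 42, n = 381 − 42 = 339, so mn = 42 × 339 = 14238.

14238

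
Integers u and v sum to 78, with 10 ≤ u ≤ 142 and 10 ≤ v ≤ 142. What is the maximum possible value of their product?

1521

uv = u(78 − u) is maximized when u is as near 78/2 as the bounds allow.
Taking u = 39 and v = 39 (both in [10, 142]) gives uv = 1521.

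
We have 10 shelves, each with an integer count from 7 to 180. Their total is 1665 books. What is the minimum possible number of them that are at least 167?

If only k of them are at least 167, the other 10 − k are at most 166, so the total is at most k·180 + (10 − k)·166.
This must reach 1665, so k·180 + (10 − k)·166 ≥ 1665, giving k ≥ 1.
Exactly 1 works: 1 value at 180 and 9 at 166 total 1674; lower one of the high values by 9 (still ≥ 167) to hit 1665.

1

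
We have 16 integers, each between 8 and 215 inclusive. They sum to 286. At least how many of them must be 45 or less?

Let j be the number exceeding 45. Then the total is ≥ 46·j + 8·(16 − j) = 128 + 38j.
So 38j ≤ 158 and j ≤ 4; hence at least 16 − 4 = 12 are ≤ 45.
Exactly 12 works: 12 values at 8 and 4 at 46 total 280; raise one of the low values by 6 (still ≤ 45) to hit 286.

12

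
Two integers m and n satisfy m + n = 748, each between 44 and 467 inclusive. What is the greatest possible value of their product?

With m + n fixed, mn peaks when the two are closest together.
Taking m = 374 and n = 374 (both in [44, 467]) gives mn = 139876.

139876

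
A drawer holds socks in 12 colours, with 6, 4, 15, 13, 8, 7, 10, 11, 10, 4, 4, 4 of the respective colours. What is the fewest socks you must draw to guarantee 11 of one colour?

88

In the worst case you take as many as possible of each colour without reaching 11: 6 + 4 + 10 + 10 + 8 + 7 + 10 + 10 + 10 + 4 + 4 + 4 = 87.
The next one must give 11 of some colour, so 87 + 1 = 88.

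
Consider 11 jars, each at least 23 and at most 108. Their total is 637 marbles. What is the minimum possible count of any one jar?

23

Minimizing one value means maximizing the remaining 10.
The other 10 can take up 10 × 108 = 1080 ≥ 637 − 23, so one jar can sit at its floor of 23.
Achievable: one at 23 and the other 10 totalling 614, which fits since 10 × 23 ≤ 614 ≤ 10 × 108.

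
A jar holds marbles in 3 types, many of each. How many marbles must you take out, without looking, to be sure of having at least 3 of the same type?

7

You could draw 2 of every type without reaching 3 of any — 6 in all.
One more forces 3 of some type, so 6 + 1 = 7.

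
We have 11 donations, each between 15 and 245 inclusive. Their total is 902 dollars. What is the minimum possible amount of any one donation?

15

Minimizing one value means maximizing the remaining 10.
The other 10 can take up 10 × 245 = 2450 ≥ 902 − 15, so one donation can sit at its floor of 15.
Achievable: one at 15 and the other 10 totalling 887, which fits since 10 × 15 ≤ 887 ≤ 10 × 245.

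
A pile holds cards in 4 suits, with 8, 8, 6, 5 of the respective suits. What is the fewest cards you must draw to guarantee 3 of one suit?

In the worst case you take as many as possible of each suit without reaching 3: 2 + 2 + 2 + 2 = 8.
The next one must give 3 of some suit, so 8 + 1 = 9.

9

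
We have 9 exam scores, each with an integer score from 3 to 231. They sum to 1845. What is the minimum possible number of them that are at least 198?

3

Suppose at most 9 − j of them reach 198; then j values are ≤ 197 and the rest ≤ 231.
The total is then ≤ 197·j + 231·(9 − j) = 2079 − 34j. For this to be ≥ 1845 we need j ≤ 6, so at least 9 − 6 = 3 must reach 198.
Exactly 3 works: 3 values at 231 and 6 at 197 total 1875; lower one of the high values by 30 (still ≥ 198) to hit 1845.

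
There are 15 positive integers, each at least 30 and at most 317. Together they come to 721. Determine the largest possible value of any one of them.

301

Maximizing one value means minimizing the remaining 14.
The other 14 contribute at least 14 × 30 = 420, leaving at most 721 − 420 = 301.
Since 301 ≤ 317, this is achievable: one at 301 and 14 at 30.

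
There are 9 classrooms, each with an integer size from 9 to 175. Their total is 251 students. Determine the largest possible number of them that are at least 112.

With k values at 112 or above and the rest at least 9, the sum is at least 81 + 103k.
Since the sum is 251, we need 103k ≤ 170, i.e. k ≤ 1.
k = 1 is achieved by 1 value at 112 and 8 at 9, total 184; add 67 to one value (staying below 112) to reach 251.

1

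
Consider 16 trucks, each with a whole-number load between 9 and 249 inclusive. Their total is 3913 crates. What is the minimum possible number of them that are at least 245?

Suppose at most 16 − j of them reach 245; then j values are ≤ 244 and the rest ≤ 249.
The total is then ≤ 244·j + 249·(16 − j) = 3984 − 5j. For this to be ≥ 3913 we need j ≤ 14, so at least 16 − 14 = 2 must reach 245.
Exactly 2 works: 2 values at 249 and 14 at 244 total 3914; lower one of the high values by 1 (still ≥ 245) to hit 3913.

2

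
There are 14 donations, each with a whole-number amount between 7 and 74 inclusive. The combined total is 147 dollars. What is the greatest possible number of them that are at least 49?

If k of the values are ≥ 49, the total is ≥ 49k + 7(14 − k).
Setting 49k + 7(14 − k) ≤ 147 gives 42k ≤ 49, so k ≤ 1.
k = 1 is achieved by 1 value at 49 and 13 at 7, total 140; add 7 to one value (staying below 49) to reach 147.

1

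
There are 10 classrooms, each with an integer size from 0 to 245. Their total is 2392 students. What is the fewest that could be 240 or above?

1

Each value short of 240 is at most 239, costing at least 245 − 239 = 6 against the maximum total of 2450.
We can afford to lose at most 2450 − 2392 = 58, so at most ⌊58/6⌋ = 9 fall short, and at least 1 are ≥ 240.
Exactly 1 works: 1 value at 245 and 9 at 239 total 2396; lower one of the high values by 4 (still ≥ 240) to hit 2392.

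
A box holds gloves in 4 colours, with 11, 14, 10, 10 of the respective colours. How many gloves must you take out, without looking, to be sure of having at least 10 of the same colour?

37

In the worst case you take as many as possible of each colour without reaching 10: 9 + 9 + 9 + 9 = 36.
The next one must give 10 of some colour, so 36 + 1 = 37.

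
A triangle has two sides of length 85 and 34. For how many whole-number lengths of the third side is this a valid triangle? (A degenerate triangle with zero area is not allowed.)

67

The triangle inequality gives |85 − 34| < c < 85 + 34, i.e. 51 < c < 119.
So c can be any integer from 52 to 118: 67 values.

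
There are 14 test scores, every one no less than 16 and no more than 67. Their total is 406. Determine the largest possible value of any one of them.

Maximizing one value means minimizing the remaining 13.
The other 13 contribute at least 13 × 16 = 208, leaving at most 406 − 208 = 198.
But each score is capped at 67, so the maximum is 67.
Achievable: one at 67 and the other 13 totalling 339, which fits since 13 × 16 ≤ 339 ≤ 13 × 67.

67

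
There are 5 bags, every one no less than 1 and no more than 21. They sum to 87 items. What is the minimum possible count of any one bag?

Minimizing one value means maximizing the remaining 4.
The other 4 contribute at most 4 × 21 = 84, leaving at least 87 − 84 = 3.
Since 3 ≥ 1, this is achievable: one at 3 and 4 at 21.

3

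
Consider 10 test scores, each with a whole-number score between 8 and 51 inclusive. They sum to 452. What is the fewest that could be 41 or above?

If only k of them are at least 41, the other 10 − k are at most 40, so the total is at most k·51 + (10 − k)·40.
This must reach 452, so k·51 + (10 − k)·40 ≥ 452, giving k ≥ 5.
Exactly 5 works: 5 values at 51 and 5 at 40 total 455; lower one of the high values by 3 (still ≥ 41) to hit 452.

5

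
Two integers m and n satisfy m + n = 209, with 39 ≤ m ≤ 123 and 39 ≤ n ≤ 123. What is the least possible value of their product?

Since m + n is fixed, pushing one of them to its bound minimizes the product.
At the endpoint m = 86, n = 209 − 86 = 123, so mn = 86 × 123 = 10578.

10578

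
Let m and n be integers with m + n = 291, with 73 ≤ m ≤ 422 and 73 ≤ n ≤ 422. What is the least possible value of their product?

15914

mn = m(291 − m) is concave in m, so over [73, 218] it is minimized at an endpoint.
The extreme feasible split is m = 73, n = 218, giving mn = 15914.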